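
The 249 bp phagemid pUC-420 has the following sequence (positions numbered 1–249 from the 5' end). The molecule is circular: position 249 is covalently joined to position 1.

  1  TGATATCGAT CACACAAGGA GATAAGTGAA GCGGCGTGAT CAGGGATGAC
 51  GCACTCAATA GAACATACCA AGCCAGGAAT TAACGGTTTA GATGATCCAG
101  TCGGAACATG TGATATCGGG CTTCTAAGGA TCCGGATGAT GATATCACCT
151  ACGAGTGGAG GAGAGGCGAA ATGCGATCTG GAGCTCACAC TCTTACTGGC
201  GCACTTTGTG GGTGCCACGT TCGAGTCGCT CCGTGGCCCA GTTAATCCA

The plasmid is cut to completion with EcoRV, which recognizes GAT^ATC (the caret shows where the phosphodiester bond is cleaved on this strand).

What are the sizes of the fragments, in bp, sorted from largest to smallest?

110, 110, 29 bp

EcoRV sites (GATATC) start at positions 2, 112, 141.
EcoRV cuts after base 3 of each site, so after positions 4, 114, 143.
Circular molecule, 3 cuts → 3 fragments:
  5–114 → 110 bp
  115–143 → 29 bp
  144–249 then 1–4 → 106 + 4 = 110 bp
Sorted largest to smallest: 110, 110, 29 bp.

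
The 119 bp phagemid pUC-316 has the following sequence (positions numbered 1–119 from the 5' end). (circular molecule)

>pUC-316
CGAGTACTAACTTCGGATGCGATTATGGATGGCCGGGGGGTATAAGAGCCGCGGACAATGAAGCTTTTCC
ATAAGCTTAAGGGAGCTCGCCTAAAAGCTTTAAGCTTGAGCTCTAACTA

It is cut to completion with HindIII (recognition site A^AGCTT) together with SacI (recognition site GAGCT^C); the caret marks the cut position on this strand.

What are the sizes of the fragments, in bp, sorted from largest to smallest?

HindIII sites (AAGCTT) start at positions 61, 73, 95, 102.
HindIII cuts after the first base of each site, so after positions 61, 73, 95, 102.
SacI sites (GAGCTC) start at positions 83, 108.
SacI cuts after base 5 of each site (before the last base), so after positions 87, 112.
Combined cut positions: 61, 73, 87, 95, 102, 112.
Circular molecule, 6 cuts → 6 fragments:
  62–73 → 12 bp
  74–87 → 14 bp
  88–95 → 8 bp
  96–102 → 7 bp
  103–112 → 10 bp
  113–119 then 1–61 → 7 + 61 = 68 bp
Sorted largest to smallest: 68, 14, 12, 10, 8, 7 bp.

68, 14, 12, 10, 8, 7 bp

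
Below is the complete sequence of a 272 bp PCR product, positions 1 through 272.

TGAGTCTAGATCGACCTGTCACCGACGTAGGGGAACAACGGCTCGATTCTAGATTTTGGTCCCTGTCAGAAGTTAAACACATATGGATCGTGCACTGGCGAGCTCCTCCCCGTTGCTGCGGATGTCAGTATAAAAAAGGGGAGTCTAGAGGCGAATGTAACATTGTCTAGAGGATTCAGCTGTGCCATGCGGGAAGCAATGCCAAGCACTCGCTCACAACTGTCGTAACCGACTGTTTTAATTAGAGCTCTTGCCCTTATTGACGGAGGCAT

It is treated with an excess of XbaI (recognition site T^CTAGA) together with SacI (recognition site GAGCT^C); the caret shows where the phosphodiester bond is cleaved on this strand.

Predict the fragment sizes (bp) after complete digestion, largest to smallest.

83, 56, 43, 40, 23, 22, 5 bp

XbaI sites (TCTAGA) start at positions 5, 48, 144, 166.
XbaI cuts after the first base of each site, so after positions 5, 48, 144, 166.
SacI sites (GAGCTC) start at positions 100, 245.
SacI cuts after base 5 of each site (before the last base), so after positions 104, 249.
Combined cut positions: 5, 48, 104, 144, 166, 249.
Linear molecule, 6 cuts → 7 fragments:
  1–5 → 5 bp
  6–48 → 43 bp
  49–104 → 56 bp
  105–144 → 40 bp
  145–166 → 22 bp
  167–249 → 83 bp
  250–272 → 23 bp
Sorted largest to smallest: 83, 56, 43, 40, 23, 22, 5 bp.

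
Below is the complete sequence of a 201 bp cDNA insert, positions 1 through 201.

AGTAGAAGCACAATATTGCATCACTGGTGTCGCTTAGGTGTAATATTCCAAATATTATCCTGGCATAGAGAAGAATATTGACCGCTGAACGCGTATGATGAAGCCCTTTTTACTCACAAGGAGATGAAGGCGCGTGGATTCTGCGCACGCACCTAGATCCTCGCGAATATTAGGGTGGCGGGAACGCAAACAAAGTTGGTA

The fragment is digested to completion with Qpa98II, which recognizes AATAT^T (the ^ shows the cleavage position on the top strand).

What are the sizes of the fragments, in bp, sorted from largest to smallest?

Qpa98II sites (AATATT) start at positions 12, 42, 51, 74, 166.
Qpa98II cuts after base 5 of each site (before the last base), so after positions 16, 46, 55, 78, 170.
Linear molecule, 5 cuts → 6 fragments:
  1–16 → 16 bp
  17–46 → 30 bp
  47–55 → 9 bp
  56–78 → 23 bp
  79–170 → 92 bp
  171–201 → 31 bp
Sorted largest to smallest: 92, 31, 30, 23, 16, 9 bp.

92, 31, 30, 23, 16, 9 bp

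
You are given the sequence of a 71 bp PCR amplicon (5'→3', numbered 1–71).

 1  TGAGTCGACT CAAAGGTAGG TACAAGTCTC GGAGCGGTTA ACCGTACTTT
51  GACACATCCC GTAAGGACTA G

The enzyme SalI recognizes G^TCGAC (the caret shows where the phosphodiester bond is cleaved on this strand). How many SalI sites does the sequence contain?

GTCGAC occurs starting at position 4.
SalI cuts at 1 site.

1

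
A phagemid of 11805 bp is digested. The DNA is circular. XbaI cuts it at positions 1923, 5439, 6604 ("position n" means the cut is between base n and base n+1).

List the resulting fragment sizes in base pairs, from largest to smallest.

7124, 3516, 1165 bp

Circular molecule, 3 cuts → 3 fragments:
  5439 − 1923 = 3516 bp
  6604 − 5439 = 1165 bp
  wrap: 11805 − 6604 + 1923 = 7124 bp
Sorted largest to smallest: 7124, 3516, 1165 bp.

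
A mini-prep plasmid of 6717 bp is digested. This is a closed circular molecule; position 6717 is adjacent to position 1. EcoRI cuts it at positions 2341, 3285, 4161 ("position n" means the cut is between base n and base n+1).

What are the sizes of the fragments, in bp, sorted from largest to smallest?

4897, 944, 876 bp

Circular molecule, 3 cuts → 3 fragments:
  3285 − 2341 = 944 bp
  4161 − 3285 = 876 bp
  wrap: 6717 − 4161 + 2341 = 4897 bp
Sorted largest to smallest: 4897, 944, 876 bp.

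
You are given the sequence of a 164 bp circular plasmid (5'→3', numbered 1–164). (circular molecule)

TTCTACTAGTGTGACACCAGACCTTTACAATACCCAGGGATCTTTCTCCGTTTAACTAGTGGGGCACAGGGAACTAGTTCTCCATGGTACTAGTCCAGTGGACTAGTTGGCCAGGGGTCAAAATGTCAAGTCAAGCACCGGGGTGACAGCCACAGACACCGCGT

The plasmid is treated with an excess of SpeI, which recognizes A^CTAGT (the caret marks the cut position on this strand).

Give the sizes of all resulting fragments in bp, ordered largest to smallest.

SpeI sites (ACTAGT) start at positions 5, 55, 73, 89, 102.
SpeI cuts after the first base of each site, so after positions 5, 55, 73, 89, 102.
Circular molecule, 5 cuts → 5 fragments:
  6–55 → 50 bp
  56–73 → 18 bp
  74–89 → 16 bp
  90–102 → 13 bp
  103–164 then 1–5 → 62 + 5 = 67 bp
Sorted largest to smallest: 67, 50, 18, 16, 13 bp.

67, 50, 18, 16, 13 bp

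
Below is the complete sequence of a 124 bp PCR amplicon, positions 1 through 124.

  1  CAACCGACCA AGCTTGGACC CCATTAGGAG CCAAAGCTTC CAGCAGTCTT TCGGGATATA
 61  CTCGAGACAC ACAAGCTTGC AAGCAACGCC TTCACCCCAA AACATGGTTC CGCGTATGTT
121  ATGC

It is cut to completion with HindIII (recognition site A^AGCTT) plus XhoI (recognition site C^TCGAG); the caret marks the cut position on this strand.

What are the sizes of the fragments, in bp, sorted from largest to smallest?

51, 27, 24, 12, 10 bp

HindIII sites (AAGCTT) start at positions 10, 34, 73.
HindIII cuts after the first base of each site, so after positions 10, 34, 73.
The XhoI site (CTCGAG) starts at position 61.
XhoI cuts after the first base of each site, so after position 61.
Combined cut positions: 10, 34, 61, 73.
Linear molecule, 4 cuts → 5 fragments:
  1–10 → 10 bp
  11–34 → 24 bp
  35–61 → 27 bp
  62–73 → 12 bp
  74–124 → 51 bp
Sorted largest to smallest: 51, 27, 24, 12, 10 bp.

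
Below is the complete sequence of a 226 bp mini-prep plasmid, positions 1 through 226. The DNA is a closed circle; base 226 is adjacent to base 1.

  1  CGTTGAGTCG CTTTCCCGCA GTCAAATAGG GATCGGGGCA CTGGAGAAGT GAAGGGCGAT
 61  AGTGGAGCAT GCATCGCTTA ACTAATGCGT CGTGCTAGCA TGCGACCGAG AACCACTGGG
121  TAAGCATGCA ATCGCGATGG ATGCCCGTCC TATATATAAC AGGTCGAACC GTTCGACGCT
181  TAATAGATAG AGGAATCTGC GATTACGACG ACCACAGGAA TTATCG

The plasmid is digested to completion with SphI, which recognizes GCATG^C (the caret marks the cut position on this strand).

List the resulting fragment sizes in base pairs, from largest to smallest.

169, 31, 26 bp

SphI sites (GCATGC) start at positions 67, 98, 124.
SphI cuts after base 5 of each site (before the last base), so after positions 71, 102, 128.
Circular molecule, 3 cuts → 3 fragments:
  72–102 → 31 bp
  103–128 → 26 bp
  129–226 then 1–71 → 98 + 71 = 169 bp
Sorted largest to smallest: 169, 31, 26 bp.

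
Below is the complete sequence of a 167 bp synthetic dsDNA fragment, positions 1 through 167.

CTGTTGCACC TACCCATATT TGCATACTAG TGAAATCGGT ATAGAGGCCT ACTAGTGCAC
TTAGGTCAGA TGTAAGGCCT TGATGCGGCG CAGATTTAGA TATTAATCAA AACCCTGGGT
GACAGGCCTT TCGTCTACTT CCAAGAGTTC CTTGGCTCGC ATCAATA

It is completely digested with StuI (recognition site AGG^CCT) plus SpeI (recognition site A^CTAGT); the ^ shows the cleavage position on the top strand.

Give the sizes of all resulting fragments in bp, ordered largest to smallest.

49, 41, 26, 26, 21, 4 bp

StuI sites (AGGCCT) start at positions 45, 75, 124.
StuI cuts after base 3 of each site, so after positions 47, 77, 126.
SpeI sites (ACTAGT) start at positions 26, 51.
SpeI cuts after the first base of each site, so after positions 26, 51.
Combined cut positions: 26, 47, 51, 77, 126.
Linear molecule, 5 cuts → 6 fragments:
  1–26 → 26 bp
  27–47 → 21 bp
  48–51 → 4 bp
  52–77 → 26 bp
  78–126 → 49 bp
  127–167 → 41 bp
Sorted largest to smallest: 49, 41, 26, 26, 21, 4 bp.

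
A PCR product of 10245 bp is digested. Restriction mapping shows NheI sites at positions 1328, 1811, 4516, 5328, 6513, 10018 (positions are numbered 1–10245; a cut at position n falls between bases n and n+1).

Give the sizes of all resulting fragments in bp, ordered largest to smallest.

Linear molecule, 6 cuts → 7 fragments:
  1328 − 0 = 1328 bp
  1811 − 1328 = 483 bp
  4516 − 1811 = 2705 bp
  5328 − 4516 = 812 bp
  6513 − 5328 = 1185 bp
  10018 − 6513 = 3505 bp
  10245 − 10018 = 227 bp
Sorted largest to smallest: 3505, 2705, 1328, 1185, 812, 483, 227 bp.

3505, 2705, 1328, 1185, 812, 483, 227 bp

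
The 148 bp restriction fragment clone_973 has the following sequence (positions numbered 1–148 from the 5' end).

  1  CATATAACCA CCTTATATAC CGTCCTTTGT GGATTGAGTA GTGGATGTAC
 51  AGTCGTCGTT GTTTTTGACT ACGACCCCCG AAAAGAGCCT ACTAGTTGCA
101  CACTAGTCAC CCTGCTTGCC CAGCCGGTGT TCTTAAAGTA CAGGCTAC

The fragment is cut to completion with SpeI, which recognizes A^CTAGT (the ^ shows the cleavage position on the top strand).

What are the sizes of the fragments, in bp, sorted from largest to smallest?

91, 46, 11 bp

SpeI sites (ACTAGT) start at positions 91, 102.
SpeI cuts after the first base of each site, so after positions 91, 102.
Linear molecule, 2 cuts → 3 fragments:
  1–91 → 91 bp
  92–102 → 11 bp
  103–148 → 46 bp
Sorted largest to smallest: 91, 46, 11 bp.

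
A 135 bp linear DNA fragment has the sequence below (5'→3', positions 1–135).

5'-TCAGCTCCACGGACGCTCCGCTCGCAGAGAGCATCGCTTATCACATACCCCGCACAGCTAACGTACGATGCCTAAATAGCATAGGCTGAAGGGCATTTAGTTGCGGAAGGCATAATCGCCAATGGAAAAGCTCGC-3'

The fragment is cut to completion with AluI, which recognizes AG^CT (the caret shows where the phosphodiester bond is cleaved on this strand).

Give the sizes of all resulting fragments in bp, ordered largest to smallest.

73, 53, 5, 4 bp

AluI sites (AGCT) start at positions 3, 56, 129.
AluI cuts after base 2 of each site, so after positions 4, 57, 130.
Linear molecule, 3 cuts → 4 fragments:
  1–4 → 4 bp
  5–57 → 53 bp
  58–130 → 73 bp
  131–135 → 5 bp
Sorted largest to smallest: 73, 53, 5, 4 bp.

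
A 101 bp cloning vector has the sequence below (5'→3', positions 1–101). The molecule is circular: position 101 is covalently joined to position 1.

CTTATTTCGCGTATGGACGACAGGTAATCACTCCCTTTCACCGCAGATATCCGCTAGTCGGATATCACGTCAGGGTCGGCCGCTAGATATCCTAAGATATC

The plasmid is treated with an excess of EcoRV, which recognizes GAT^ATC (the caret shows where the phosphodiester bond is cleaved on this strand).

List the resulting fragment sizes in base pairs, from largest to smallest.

EcoRV sites (GATATC) start at positions 46, 61, 86, 96.
EcoRV cuts after base 3 of each site, so after positions 48, 63, 88, 98.
Circular molecule, 4 cuts → 4 fragments:
  49–63 → 15 bp
  64–88 → 25 bp
  89–98 → 10 bp
  99–101 then 1–48 → 3 + 48 = 51 bp
Sorted largest to smallest: 51, 25, 15, 10 bp.

51, 25, 15, 10 bp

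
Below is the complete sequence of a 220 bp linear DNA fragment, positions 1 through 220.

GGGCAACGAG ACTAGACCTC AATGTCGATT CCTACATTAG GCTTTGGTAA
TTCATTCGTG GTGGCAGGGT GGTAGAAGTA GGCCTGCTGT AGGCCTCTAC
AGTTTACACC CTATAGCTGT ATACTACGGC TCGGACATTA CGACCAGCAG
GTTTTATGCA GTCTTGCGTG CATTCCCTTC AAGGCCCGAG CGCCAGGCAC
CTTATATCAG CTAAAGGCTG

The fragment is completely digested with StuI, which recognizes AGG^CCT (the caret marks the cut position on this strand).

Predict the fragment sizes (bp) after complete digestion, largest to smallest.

StuI sites (AGGCCT) start at positions 80, 91.
StuI cuts after base 3 of each site, so after positions 82, 93.
Linear molecule, 2 cuts → 3 fragments:
  1–82 → 82 bp
  83–93 → 11 bp
  94–220 → 127 bp
Sorted largest to smallest: 127, 82, 11 bp.

127, 82, 11 bp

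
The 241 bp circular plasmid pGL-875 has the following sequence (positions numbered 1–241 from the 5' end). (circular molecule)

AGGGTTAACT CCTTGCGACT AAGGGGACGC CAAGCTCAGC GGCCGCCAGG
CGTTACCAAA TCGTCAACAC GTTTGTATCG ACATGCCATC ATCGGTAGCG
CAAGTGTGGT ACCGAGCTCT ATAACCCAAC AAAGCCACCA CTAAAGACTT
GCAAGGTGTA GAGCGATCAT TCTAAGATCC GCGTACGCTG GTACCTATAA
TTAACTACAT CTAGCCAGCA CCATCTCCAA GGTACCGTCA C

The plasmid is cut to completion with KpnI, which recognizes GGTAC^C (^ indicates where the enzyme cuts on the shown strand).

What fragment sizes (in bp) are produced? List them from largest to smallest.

118, 82, 41 bp

KpnI sites (GGTACC) start at positions 108, 190, 231.
KpnI cuts after base 5 of each site (before the last base), so after positions 112, 194, 235.
Circular molecule, 3 cuts → 3 fragments:
  113–194 → 82 bp
  195–235 → 41 bp
  236–241 then 1–112 → 6 + 112 = 118 bp
Sorted largest to smallest: 118, 82, 41 bp.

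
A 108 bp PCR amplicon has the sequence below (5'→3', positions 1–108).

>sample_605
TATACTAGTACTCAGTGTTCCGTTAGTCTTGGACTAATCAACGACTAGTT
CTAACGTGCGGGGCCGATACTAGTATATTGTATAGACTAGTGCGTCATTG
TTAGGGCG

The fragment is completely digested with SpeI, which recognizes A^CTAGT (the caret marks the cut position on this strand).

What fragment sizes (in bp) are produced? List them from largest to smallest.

40, 25, 22, 17, 4 bp

SpeI sites (ACTAGT) start at positions 4, 44, 69, 86.
SpeI cuts after the first base of each site, so after positions 4, 44, 69, 86.
Linear molecule, 4 cuts → 5 fragments:
  1–4 → 4 bp
  5–44 → 40 bp
  45–69 → 25 bp
  70–86 → 17 bp
  87–108 → 22 bp
Sorted largest to smallest: 40, 25, 22, 17, 4 bp.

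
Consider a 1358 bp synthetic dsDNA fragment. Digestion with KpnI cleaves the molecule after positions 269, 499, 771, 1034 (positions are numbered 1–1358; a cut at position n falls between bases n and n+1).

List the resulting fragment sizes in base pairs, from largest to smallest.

324, 272, 269, 263, 230 bp

Linear molecule, 4 cuts → 5 fragments:
  269 − 0 = 269 bp
  499 − 269 = 230 bp
  771 − 499 = 272 bp
  1034 − 771 = 263 bp
  1358 − 1034 = 324 bp
Sorted largest to smallest: 324, 272, 269, 263, 230 bp.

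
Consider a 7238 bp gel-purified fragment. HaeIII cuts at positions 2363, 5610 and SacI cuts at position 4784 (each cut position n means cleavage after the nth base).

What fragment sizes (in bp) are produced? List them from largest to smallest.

Combined cut positions (sorted): 2363, 4784, 5610.
Linear molecule, 3 cuts → 4 fragments:
  2363 − 0 = 2363 bp
  4784 − 2363 = 2421 bp
  5610 − 4784 = 826 bp
  7238 − 5610 = 1628 bp
Sorted largest to smallest: 2421, 2363, 1628, 826 bp.

2421, 2363, 1628, 826 bp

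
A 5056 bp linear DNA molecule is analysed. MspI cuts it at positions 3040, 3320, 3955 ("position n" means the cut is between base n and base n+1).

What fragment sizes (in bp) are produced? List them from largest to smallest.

Linear molecule, 3 cuts → 4 fragments:
  3040 − 0 = 3040 bp
  3320 − 3040 = 280 bp
  3955 − 3320 = 635 bp
  5056 − 3955 = 1101 bp
Sorted largest to smallest: 3040, 1101, 635, 280 bp.

3040, 1101, 635, 280 bp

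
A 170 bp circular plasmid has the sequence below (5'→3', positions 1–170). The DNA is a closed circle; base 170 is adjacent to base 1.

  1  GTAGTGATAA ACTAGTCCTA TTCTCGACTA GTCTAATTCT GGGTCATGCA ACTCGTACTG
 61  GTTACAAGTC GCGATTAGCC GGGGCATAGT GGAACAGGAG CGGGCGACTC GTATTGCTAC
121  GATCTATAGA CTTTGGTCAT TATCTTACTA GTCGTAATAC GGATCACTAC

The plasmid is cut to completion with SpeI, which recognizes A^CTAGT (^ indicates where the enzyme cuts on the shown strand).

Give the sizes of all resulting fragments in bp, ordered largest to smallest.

120, 34, 16 bp

SpeI sites (ACTAGT) start at positions 11, 27, 147.
SpeI cuts after the first base of each site, so after positions 11, 27, 147.
Circular molecule, 3 cuts → 3 fragments:
  12–27 → 16 bp
  28–147 → 120 bp
  148–170 then 1–11 → 23 + 11 = 34 bp
Sorted largest to smallest: 120, 34, 16 bp.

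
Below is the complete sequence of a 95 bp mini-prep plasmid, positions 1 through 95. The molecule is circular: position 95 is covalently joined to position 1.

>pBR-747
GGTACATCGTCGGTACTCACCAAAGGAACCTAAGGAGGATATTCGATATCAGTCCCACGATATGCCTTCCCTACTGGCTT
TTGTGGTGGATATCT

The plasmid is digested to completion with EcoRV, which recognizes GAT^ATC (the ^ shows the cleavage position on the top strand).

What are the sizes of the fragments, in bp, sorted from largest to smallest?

EcoRV sites (GATATC) start at positions 45, 89.
EcoRV cuts after base 3 of each site, so after positions 47, 91.
Circular molecule, 2 cuts → 2 fragments:
  48–91 → 44 bp
  92–95 then 1–47 → 4 + 47 = 51 bp
Sorted largest to smallest: 51, 44 bp.

51, 44 bp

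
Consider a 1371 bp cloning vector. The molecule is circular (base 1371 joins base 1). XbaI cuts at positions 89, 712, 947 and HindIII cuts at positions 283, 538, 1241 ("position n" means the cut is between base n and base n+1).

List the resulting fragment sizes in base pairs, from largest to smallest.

294, 255, 235, 219, 194, 174 bp

Combined cut positions (sorted): 89, 283, 538, 712, 947, 1241.
Circular molecule, 6 cuts → 6 fragments:
  283 − 89 = 194 bp
  538 − 283 = 255 bp
  712 − 538 = 174 bp
  947 − 712 = 235 bp
  1241 − 947 = 294 bp
  wrap: 1371 − 1241 + 89 = 219 bp
Sorted largest to smallest: 294, 255, 235, 219, 194, 174 bp.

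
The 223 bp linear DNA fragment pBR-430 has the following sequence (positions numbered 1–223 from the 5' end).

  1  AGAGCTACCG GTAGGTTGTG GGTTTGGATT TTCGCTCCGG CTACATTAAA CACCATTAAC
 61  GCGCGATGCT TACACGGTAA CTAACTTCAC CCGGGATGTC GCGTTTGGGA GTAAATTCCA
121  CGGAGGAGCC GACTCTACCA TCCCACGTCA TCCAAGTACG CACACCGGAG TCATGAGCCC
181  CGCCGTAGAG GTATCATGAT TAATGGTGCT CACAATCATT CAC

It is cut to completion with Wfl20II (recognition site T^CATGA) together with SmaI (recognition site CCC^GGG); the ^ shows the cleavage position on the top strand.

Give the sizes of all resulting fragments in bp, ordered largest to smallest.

Wfl20II sites (TCATGA) start at positions 171, 194.
Wfl20II cuts after the first base of each site, so after positions 171, 194.
The SmaI site (CCCGGG) starts at position 90.
SmaI cuts after base 3 of each site, so after position 92.
Combined cut positions: 92, 171, 194.
Linear molecule, 3 cuts → 4 fragments:
  1–92 → 92 bp
  93–171 → 79 bp
  172–194 → 23 bp
  195–223 → 29 bp
Sorted largest to smallest: 92, 79, 29, 23 bp.

92, 79, 29, 23 bp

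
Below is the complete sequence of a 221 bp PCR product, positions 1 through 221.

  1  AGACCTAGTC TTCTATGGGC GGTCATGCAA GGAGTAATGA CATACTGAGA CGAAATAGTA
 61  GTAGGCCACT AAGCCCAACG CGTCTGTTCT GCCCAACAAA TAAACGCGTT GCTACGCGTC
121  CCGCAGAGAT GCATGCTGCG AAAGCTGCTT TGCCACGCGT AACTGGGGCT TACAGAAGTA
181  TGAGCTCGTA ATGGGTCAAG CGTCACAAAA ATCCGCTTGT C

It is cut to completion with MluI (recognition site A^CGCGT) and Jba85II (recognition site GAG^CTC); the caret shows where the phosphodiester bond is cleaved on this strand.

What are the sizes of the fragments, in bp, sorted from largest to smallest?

MluI sites (ACGCGT) start at positions 78, 104, 114, 155.
MluI cuts after the first base of each site, so after positions 78, 104, 114, 155.
The Jba85II site (GAGCTC) starts at position 182.
Jba85II cuts after base 3 of each site, so after position 184.
Combined cut positions: 78, 104, 114, 155, 184.
Linear molecule, 5 cuts → 6 fragments:
  1–78 → 78 bp
  79–104 → 26 bp
  105–114 → 10 bp
  115–155 → 41 bp
  156–184 → 29 bp
  185–221 → 37 bp
Sorted largest to smallest: 78, 41, 37, 29, 26, 10 bp.

78, 41, 37, 29, 26, 10 bp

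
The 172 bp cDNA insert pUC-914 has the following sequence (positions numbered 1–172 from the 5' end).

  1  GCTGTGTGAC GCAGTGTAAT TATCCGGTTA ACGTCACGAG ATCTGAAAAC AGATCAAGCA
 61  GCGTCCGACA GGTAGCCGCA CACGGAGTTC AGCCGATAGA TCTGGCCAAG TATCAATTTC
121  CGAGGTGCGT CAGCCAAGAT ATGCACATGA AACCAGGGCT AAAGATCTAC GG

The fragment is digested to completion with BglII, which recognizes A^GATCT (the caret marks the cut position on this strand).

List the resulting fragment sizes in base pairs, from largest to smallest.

BglII sites (AGATCT) start at positions 39, 98, 163.
BglII cuts after the first base of each site, so after positions 39, 98, 163.
Linear molecule, 3 cuts → 4 fragments:
  1–39 → 39 bp
  40–98 → 59 bp
  99–163 → 65 bp
  164–172 → 9 bp
Sorted largest to smallest: 65, 59, 39, 9 bp.

65, 59, 39, 9 bp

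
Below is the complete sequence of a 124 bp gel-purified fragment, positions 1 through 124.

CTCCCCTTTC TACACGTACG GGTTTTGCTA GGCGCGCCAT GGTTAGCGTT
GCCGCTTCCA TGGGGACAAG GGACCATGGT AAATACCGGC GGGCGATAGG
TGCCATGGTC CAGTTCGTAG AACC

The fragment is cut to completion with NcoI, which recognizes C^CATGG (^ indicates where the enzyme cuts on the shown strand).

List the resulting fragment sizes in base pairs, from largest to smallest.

NcoI sites (CCATGG) start at positions 37, 58, 74, 103.
NcoI cuts after the first base of each site, so after positions 37, 58, 74, 103.
Linear molecule, 4 cuts → 5 fragments:
  1–37 → 37 bp
  38–58 → 21 bp
  59–74 → 16 bp
  75–103 → 29 bp
  104–124 → 21 bp
Sorted largest to smallest: 37, 29, 21, 21, 16 bp.

37, 29, 21, 21, 16 bp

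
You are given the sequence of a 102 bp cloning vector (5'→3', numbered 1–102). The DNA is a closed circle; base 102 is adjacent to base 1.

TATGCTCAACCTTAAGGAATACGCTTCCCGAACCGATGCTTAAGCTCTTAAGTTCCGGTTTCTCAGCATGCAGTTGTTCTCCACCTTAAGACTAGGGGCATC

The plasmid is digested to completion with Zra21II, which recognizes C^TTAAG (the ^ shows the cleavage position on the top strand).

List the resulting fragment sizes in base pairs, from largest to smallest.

38, 28, 28, 8 bp

Zra21II sites (CTTAAG) start at positions 11, 39, 47, 85.
Zra21II cuts after the first base of each site, so after positions 11, 39, 47, 85.
Circular molecule, 4 cuts → 4 fragments:
  12–39 → 28 bp
  40–47 → 8 bp
  48–85 → 38 bp
  86–102 then 1–11 → 17 + 11 = 28 bp
Sorted largest to smallest: 38, 28, 28, 8 bp.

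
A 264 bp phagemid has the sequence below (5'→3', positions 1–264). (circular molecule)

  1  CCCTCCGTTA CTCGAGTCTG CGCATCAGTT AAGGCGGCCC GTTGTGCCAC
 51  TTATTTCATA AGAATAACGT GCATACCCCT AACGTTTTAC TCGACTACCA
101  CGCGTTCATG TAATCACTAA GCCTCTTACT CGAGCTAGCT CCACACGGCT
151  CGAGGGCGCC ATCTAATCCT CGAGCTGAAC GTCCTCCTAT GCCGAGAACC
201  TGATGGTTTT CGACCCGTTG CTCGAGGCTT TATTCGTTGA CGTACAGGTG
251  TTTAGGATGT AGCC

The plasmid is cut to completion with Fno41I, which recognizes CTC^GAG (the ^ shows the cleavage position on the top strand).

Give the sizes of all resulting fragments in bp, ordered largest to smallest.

Fno41I sites (CTCGAG) start at positions 11, 129, 149, 169, 221.
Fno41I cuts after base 3 of each site, so after positions 13, 131, 151, 171, 223.
Circular molecule, 5 cuts → 5 fragments:
  14–131 → 118 bp
  132–151 → 20 bp
  152–171 → 20 bp
  172–223 → 52 bp
  224–264 then 1–13 → 41 + 13 = 54 bp
Sorted largest to smallest: 118, 54, 52, 20, 20 bp.

118, 54, 52, 20, 20 bp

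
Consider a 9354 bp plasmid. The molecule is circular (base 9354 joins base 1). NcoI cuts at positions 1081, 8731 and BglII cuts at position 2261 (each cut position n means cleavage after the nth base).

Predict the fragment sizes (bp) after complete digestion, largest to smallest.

6470, 1704, 1180 bp

Combined cut positions (sorted): 1081, 2261, 8731.
Circular molecule, 3 cuts → 3 fragments:
  2261 − 1081 = 1180 bp
  8731 − 2261 = 6470 bp
  wrap: 9354 − 8731 + 1081 = 1704 bp
Sorted largest to smallest: 6470, 1704, 1180 bp.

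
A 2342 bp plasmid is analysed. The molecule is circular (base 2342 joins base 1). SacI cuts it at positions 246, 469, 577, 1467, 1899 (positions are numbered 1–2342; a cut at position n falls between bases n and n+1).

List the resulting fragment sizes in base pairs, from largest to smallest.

Circular molecule, 5 cuts → 5 fragments:
  469 − 246 = 223 bp
  577 − 469 = 108 bp
  1467 − 577 = 890 bp
  1899 − 1467 = 432 bp
  wrap: 2342 − 1899 + 246 = 689 bp
Sorted largest to smallest: 890, 689, 432, 223, 108 bp.

890, 689, 432, 223, 108 bp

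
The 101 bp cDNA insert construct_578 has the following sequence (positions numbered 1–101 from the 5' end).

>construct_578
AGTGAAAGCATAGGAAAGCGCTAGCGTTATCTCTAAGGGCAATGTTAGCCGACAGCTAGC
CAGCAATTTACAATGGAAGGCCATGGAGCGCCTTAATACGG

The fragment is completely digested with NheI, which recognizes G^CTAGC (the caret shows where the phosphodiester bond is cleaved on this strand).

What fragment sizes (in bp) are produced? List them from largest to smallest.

46, 35, 20 bp

NheI sites (GCTAGC) start at positions 20, 55.
NheI cuts after the first base of each site, so after positions 20, 55.
Linear molecule, 2 cuts → 3 fragments:
  1–20 → 20 bp
  21–55 → 35 bp
  56–101 → 46 bp
Sorted largest to smallest: 46, 35, 20 bp.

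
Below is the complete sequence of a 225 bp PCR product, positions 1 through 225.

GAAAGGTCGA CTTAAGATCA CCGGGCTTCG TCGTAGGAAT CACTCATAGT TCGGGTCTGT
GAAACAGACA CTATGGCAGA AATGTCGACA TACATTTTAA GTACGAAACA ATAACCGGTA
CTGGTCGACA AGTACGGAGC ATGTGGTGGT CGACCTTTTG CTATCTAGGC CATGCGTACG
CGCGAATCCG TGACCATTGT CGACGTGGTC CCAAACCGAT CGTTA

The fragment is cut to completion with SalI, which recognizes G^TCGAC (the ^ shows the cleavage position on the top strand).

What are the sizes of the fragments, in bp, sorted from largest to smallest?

78, 50, 40, 26, 25, 6 bp

SalI sites (GTCGAC) start at positions 6, 84, 124, 149, 199.
SalI cuts after the first base of each site, so after positions 6, 84, 124, 149, 199.
Linear molecule, 5 cuts → 6 fragments:
  1–6 → 6 bp
  7–84 → 78 bp
  85–124 → 40 bp
  125–149 → 25 bp
  150–199 → 50 bp
  200–225 → 26 bp
Sorted largest to smallest: 78, 50, 40, 26, 25, 6 bp.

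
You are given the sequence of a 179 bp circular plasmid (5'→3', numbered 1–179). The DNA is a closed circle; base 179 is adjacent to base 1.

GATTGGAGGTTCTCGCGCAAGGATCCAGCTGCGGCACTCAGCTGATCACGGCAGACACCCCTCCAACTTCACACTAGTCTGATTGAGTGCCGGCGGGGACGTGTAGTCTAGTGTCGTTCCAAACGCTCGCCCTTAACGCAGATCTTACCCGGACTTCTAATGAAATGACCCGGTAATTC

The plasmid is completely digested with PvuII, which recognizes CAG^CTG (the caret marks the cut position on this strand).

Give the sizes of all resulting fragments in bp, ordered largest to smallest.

166, 13 bp

PvuII sites (CAGCTG) start at positions 26, 39.
PvuII cuts after base 3 of each site, so after positions 28, 41.
Circular molecule, 2 cuts → 2 fragments:
  29–41 → 13 bp
  42–179 then 1–28 → 138 + 28 = 166 bp
Sorted largest to smallest: 166, 13 bp.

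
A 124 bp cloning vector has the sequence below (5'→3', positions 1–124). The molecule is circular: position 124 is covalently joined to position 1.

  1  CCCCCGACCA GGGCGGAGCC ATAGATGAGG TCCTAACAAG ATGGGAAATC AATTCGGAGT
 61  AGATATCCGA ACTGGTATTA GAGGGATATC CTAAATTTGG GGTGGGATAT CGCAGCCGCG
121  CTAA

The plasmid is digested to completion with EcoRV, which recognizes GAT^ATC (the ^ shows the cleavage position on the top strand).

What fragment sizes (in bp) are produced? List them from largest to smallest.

EcoRV sites (GATATC) start at positions 62, 85, 106.
EcoRV cuts after base 3 of each site, so after positions 64, 87, 108.
Circular molecule, 3 cuts → 3 fragments:
  65–87 → 23 bp
  88–108 → 21 bp
  109–124 then 1–64 → 16 + 64 = 80 bp
Sorted largest to smallest: 80, 23, 21 bp.

80, 23, 21 bp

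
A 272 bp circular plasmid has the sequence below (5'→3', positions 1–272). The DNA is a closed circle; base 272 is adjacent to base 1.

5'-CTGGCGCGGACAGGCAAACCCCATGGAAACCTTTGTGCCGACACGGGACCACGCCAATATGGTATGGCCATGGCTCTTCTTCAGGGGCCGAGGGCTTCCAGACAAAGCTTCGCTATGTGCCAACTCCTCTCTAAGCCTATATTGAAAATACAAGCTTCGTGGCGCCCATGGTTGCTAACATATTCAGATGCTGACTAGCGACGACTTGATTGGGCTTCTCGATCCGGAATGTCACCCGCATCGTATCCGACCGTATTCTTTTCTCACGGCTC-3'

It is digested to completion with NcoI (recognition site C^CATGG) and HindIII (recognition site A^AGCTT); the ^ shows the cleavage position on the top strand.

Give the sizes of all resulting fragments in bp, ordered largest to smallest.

127, 47, 47, 37, 14 bp

NcoI sites (CCATGG) start at positions 21, 68, 166.
NcoI cuts after the first base of each site, so after positions 21, 68, 166.
HindIII sites (AAGCTT) start at positions 105, 152.
HindIII cuts after the first base of each site, so after positions 105, 152.
Combined cut positions: 21, 68, 105, 152, 166.
Circular molecule, 5 cuts → 5 fragments:
  22–68 → 47 bp
  69–105 → 37 bp
  106–152 → 47 bp
  153–166 → 14 bp
  167–272 then 1–21 → 106 + 21 = 127 bp
Sorted largest to smallest: 127, 47, 47, 37, 14 bp.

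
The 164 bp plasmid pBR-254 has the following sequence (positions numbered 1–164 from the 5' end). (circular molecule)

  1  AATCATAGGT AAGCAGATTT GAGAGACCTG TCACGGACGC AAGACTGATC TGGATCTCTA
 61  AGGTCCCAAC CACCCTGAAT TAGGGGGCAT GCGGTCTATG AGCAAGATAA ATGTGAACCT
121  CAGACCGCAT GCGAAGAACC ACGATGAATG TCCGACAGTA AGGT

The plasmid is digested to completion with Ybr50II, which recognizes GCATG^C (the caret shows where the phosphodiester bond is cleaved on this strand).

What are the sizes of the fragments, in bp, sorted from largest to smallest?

124, 40 bp

Ybr50II sites (GCATGC) start at positions 87, 127.
Ybr50II cuts after base 5 of each site (before the last base), so after positions 91, 131.
Circular molecule, 2 cuts → 2 fragments:
  92–131 → 40 bp
  132–164 then 1–91 → 33 + 91 = 124 bp
Sorted largest to smallest: 124, 40 bp.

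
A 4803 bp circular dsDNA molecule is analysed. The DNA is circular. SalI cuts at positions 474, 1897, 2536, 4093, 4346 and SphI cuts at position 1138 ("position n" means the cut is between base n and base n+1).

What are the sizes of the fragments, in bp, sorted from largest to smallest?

1557, 931, 759, 664, 639, 253 bp

Combined cut positions (sorted): 474, 1138, 1897, 2536, 4093, 4346.
Circular molecule, 6 cuts → 6 fragments:
  1138 − 474 = 664 bp
  1897 − 1138 = 759 bp
  2536 − 1897 = 639 bp
  4093 − 2536 = 1557 bp
  4346 − 4093 = 253 bp
  wrap: 4803 − 4346 + 474 = 931 bp
Sorted largest to smallest: 1557, 931, 759, 664, 639, 253 bp.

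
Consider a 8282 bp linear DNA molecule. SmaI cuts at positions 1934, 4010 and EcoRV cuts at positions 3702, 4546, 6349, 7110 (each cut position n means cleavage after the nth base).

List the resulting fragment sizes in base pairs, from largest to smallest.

1934, 1803, 1768, 1172, 761, 536, 308 bp

Combined cut positions (sorted): 1934, 3702, 4010, 4546, 6349, 7110.
Linear molecule, 6 cuts → 7 fragments:
  1934 − 0 = 1934 bp
  3702 − 1934 = 1768 bp
  4010 − 3702 = 308 bp
  4546 − 4010 = 536 bp
  6349 − 4546 = 1803 bp
  7110 − 6349 = 761 bp
  8282 − 7110 = 1172 bp
Sorted largest to smallest: 1934, 1803, 1768, 1172, 761, 536, 308 bp.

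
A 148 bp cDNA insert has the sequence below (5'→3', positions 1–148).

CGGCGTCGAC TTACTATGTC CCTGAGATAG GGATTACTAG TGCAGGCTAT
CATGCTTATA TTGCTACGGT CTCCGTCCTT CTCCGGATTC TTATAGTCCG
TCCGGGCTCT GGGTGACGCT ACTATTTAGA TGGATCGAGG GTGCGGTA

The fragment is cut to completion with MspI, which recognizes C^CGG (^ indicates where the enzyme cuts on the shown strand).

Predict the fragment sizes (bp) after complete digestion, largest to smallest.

MspI sites (CCGG) start at positions 83, 102.
MspI cuts after the first base of each site, so after positions 83, 102.
Linear molecule, 2 cuts → 3 fragments:
  1–83 → 83 bp
  84–102 → 19 bp
  103–148 → 46 bp
Sorted largest to smallest: 83, 46, 19 bp.

83, 46, 19 bp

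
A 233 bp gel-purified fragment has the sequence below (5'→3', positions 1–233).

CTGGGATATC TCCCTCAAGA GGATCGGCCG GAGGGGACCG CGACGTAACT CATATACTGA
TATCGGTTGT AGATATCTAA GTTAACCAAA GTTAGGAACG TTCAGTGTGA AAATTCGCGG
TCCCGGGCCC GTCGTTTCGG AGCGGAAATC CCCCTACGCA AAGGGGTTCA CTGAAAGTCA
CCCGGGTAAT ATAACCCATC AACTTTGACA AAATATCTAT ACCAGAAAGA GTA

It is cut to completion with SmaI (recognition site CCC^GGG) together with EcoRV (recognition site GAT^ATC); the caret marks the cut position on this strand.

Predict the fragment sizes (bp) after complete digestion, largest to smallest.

59, 54, 50, 50, 13, 7 bp

SmaI sites (CCCGGG) start at positions 122, 181.
SmaI cuts after base 3 of each site, so after positions 124, 183.
EcoRV sites (GATATC) start at positions 5, 59, 72.
EcoRV cuts after base 3 of each site, so after positions 7, 61, 74.
Combined cut positions: 7, 61, 74, 124, 183.
Linear molecule, 5 cuts → 6 fragments:
  1–7 → 7 bp
  8–61 → 54 bp
  62–74 → 13 bp
  75–124 → 50 bp
  125–183 → 59 bp
  184–233 → 50 bp
Sorted largest to smallest: 59, 54, 50, 50, 13, 7 bp.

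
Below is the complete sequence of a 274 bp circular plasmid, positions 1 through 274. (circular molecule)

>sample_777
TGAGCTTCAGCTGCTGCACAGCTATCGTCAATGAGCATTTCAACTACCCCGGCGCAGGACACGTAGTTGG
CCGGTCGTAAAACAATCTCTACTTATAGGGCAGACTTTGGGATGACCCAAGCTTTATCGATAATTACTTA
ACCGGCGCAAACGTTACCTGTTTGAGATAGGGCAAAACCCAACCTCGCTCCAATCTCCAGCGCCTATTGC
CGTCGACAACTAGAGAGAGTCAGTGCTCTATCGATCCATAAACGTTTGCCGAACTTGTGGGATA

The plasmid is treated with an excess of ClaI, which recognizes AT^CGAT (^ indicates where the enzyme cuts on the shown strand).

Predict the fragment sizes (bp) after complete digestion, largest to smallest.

160, 114 bp

ClaI sites (ATCGAT) start at positions 126, 240.
ClaI cuts after base 2 of each site, so after positions 127, 241.
Circular molecule, 2 cuts → 2 fragments:
  128–241 → 114 bp
  242–274 then 1–127 → 33 + 127 = 160 bp
Sorted largest to smallest: 160, 114 bp.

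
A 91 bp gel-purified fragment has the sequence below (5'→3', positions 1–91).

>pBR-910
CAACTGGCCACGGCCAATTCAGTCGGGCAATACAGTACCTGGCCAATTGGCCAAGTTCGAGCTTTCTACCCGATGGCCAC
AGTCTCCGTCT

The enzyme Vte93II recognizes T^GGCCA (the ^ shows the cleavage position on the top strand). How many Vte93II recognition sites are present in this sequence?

TGGCCA occurs starting at positions 5, 40, 48, 74.
Vte93II cuts at 4 sites.

4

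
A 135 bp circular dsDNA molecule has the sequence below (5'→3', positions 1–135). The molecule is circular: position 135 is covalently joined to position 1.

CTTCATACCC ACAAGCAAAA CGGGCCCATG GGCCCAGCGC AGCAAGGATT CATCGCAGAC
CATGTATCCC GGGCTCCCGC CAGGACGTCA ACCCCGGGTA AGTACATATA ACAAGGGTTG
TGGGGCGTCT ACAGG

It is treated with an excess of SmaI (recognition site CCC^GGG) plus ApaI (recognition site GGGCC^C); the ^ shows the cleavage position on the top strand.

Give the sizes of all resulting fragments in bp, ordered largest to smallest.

SmaI sites (CCCGGG) start at positions 68, 93.
SmaI cuts after base 3 of each site, so after positions 70, 95.
ApaI sites (GGGCCC) start at positions 22, 30.
ApaI cuts after base 5 of each site (before the last base), so after positions 26, 34.
Combined cut positions: 26, 34, 70, 95.
Circular molecule, 4 cuts → 4 fragments:
  27–34 → 8 bp
  35–70 → 36 bp
  71–95 → 25 bp
  96–135 then 1–26 → 40 + 26 = 66 bp
Sorted largest to smallest: 66, 36, 25, 8 bp.

66, 36, 25, 8 bp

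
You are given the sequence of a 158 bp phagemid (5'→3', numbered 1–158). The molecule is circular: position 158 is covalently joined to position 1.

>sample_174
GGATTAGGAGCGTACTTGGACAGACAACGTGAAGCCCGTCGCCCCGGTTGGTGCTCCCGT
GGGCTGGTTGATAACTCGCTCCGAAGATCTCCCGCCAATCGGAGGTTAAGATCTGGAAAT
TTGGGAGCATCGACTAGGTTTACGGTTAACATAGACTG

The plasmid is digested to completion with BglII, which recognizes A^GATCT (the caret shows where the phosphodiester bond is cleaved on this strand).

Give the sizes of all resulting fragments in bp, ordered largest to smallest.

BglII sites (AGATCT) start at positions 85, 109.
BglII cuts after the first base of each site, so after positions 85, 109.
Circular molecule, 2 cuts → 2 fragments:
  86–109 → 24 bp
  110–158 then 1–85 → 49 + 85 = 134 bp
Sorted largest to smallest: 134, 24 bp.

134, 24 bp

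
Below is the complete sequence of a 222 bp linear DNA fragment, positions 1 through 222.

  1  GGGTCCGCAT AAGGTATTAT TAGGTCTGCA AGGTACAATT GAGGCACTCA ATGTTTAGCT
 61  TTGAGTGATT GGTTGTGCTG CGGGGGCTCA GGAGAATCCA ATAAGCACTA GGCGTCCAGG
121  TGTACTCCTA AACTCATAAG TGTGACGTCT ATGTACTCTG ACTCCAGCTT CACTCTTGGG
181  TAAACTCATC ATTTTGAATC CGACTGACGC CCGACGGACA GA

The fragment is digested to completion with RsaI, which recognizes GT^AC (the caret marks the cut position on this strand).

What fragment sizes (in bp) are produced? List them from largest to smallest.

89, 68, 34, 31 bp

RsaI sites (GTAC) start at positions 33, 122, 153.
RsaI cuts after base 2 of each site, so after positions 34, 123, 154.
Linear molecule, 3 cuts → 4 fragments:
  1–34 → 34 bp
  35–123 → 89 bp
  124–154 → 31 bp
  155–222 → 68 bp
Sorted largest to smallest: 89, 68, 34, 31 bp.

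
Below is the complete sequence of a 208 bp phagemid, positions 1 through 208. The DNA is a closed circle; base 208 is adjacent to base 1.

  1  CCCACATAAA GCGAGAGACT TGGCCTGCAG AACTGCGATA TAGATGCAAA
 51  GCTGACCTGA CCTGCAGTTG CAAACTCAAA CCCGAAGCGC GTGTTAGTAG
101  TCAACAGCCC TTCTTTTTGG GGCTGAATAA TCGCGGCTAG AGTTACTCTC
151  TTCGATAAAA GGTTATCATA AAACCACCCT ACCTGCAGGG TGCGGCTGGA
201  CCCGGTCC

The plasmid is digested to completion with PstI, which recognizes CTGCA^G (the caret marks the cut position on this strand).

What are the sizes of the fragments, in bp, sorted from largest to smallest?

121, 50, 37 bp

PstI sites (CTGCAG) start at positions 25, 62, 183.
PstI cuts after base 5 of each site (before the last base), so after positions 29, 66, 187.
Circular molecule, 3 cuts → 3 fragments:
  30–66 → 37 bp
  67–187 → 121 bp
  188–208 then 1–29 → 21 + 29 = 50 bp
Sorted largest to smallest: 121, 50, 37 bp.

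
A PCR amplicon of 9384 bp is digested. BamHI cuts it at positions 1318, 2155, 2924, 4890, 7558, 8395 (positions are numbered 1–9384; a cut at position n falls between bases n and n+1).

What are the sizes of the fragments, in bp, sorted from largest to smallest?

Linear molecule, 6 cuts → 7 fragments:
  1318 − 0 = 1318 bp
  2155 − 1318 = 837 bp
  2924 − 2155 = 769 bp
  4890 − 2924 = 1966 bp
  7558 − 4890 = 2668 bp
  8395 − 7558 = 837 bp
  9384 − 8395 = 989 bp
Sorted largest to smallest: 2668, 1966, 1318, 989, 837, 837, 769 bp.

2668, 1966, 1318, 989, 837, 837, 769 bp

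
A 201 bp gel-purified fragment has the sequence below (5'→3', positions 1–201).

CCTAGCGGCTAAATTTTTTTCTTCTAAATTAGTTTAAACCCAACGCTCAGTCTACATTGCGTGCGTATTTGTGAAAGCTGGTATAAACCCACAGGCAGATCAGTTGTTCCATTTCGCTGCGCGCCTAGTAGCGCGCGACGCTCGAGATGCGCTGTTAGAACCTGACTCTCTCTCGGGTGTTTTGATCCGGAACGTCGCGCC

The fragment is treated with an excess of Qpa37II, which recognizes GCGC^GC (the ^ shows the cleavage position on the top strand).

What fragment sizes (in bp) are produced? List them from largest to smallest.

122, 67, 12 bp

Qpa37II sites (GCGCGC) start at positions 119, 131.
Qpa37II cuts after base 4 of each site, so after positions 122, 134.
Linear molecule, 2 cuts → 3 fragments:
  1–122 → 122 bp
  123–134 → 12 bp
  135–201 → 67 bp
Sorted largest to smallest: 122, 67, 12 bp.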